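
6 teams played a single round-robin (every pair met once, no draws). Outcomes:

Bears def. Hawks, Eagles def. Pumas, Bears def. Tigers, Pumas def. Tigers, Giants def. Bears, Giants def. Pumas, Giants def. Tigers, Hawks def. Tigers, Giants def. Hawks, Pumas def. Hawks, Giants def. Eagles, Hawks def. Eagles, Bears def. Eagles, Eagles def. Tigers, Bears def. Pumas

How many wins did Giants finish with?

5

Giants' results: beat Hawks, Eagles, Tigers, Bears, Pumas; lost to no one.
That is 5 wins.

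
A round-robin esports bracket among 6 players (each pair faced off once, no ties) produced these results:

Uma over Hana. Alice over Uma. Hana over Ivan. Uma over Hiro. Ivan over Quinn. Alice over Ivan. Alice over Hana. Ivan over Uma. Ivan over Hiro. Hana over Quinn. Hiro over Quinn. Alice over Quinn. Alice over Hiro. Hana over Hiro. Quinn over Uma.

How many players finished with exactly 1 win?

Win totals: Quinn 1, Uma 2, Alice 5, Hana 3, Ivan 3, Hiro 1.
Exactly 1: Quinn, Hiro — 2 players.

2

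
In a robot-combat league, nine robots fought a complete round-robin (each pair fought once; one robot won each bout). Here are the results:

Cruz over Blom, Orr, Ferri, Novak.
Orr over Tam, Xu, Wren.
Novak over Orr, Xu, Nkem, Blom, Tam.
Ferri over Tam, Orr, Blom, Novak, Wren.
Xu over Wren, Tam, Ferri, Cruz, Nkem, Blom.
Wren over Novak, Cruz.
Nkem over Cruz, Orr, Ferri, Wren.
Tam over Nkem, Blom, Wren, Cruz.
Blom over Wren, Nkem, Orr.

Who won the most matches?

Xu

Win totals: Blom 3, Xu 6, Orr 3, Tam 4, Cruz 4, Nkem 4, Novak 5, Wren 2, Ferri 5.
Xu leads with 6 wins (next highest: 5).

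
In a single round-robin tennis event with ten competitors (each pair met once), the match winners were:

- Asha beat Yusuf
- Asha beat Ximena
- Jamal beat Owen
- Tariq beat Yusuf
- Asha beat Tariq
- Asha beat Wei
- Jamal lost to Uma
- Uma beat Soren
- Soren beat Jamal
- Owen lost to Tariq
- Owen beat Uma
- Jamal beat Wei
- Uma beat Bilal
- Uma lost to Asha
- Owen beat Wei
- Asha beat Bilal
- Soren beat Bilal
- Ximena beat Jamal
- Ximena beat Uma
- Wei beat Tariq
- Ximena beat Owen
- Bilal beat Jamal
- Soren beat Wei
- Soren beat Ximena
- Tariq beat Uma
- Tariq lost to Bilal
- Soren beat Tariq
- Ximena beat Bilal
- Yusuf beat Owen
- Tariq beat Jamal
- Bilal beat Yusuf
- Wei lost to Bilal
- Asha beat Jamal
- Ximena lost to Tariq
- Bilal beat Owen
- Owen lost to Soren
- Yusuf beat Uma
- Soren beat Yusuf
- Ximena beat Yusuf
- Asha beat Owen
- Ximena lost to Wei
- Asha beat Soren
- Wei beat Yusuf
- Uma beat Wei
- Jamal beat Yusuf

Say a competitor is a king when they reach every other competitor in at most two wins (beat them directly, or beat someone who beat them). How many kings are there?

Soren cannot reach Asha in two steps.
Yusuf cannot reach Asha, Tariq, Ximena in two steps.
Owen cannot reach Asha in two steps.
Asha reaches everyone (king).
Uma cannot reach Asha in two steps.
Bilal cannot reach Soren, Asha in two steps.
Wei cannot reach Soren, Asha in two steps.
Jamal cannot reach Soren, Asha, Bilal in two steps.
Tariq cannot reach Asha in two steps.
Ximena cannot reach Asha in two steps.
Kings: Asha — 1.

1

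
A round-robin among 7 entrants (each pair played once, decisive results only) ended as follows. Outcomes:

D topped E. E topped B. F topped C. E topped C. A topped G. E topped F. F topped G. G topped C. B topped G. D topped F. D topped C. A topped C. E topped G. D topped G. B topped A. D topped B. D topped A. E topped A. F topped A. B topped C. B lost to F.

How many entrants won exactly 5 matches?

1

Win totals: A 2, B 3, C 0, D 6, E 5, F 4, G 1.
Exactly 5: E — 1 entrant.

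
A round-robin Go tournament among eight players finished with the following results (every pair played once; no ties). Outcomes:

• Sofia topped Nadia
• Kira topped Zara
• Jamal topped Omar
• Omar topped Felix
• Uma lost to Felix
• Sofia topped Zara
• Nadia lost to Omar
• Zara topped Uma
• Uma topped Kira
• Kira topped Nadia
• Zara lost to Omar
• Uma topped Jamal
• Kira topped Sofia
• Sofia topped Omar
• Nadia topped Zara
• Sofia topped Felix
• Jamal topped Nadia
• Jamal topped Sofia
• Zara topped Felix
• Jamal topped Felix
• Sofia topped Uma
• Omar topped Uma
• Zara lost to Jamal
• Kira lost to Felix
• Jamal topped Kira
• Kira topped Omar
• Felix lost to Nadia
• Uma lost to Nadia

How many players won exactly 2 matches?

3

Win totals: Omar 4, Uma 2, Zara 2, Nadia 3, Felix 2, Jamal 6, Sofia 5, Kira 4.
Exactly 2: Uma, Zara, Felix — 3 players.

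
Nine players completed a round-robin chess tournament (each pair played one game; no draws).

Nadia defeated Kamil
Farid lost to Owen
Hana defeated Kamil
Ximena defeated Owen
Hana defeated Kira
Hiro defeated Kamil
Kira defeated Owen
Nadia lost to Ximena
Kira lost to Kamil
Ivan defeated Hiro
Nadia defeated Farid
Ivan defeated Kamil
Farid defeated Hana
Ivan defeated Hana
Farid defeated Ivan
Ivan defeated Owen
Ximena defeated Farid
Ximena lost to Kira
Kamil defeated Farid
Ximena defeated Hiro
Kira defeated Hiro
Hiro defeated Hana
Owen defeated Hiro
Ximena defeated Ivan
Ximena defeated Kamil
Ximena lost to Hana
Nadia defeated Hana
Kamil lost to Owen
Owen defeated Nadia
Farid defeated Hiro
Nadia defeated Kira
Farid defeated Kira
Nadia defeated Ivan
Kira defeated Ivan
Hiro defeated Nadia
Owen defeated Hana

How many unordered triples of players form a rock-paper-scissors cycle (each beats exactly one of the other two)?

24

Win totals: Ivan 4, Farid 4, Nadia 5, Ximena 6, Kamil 2, Kira 4, Owen 5, Hiro 3, Hana 3.
A player with w wins dominates both others in C(w,2) triples; summing gives 6 + 6 + 10 + 15 + 1 + 6 + 10 + 3 + 3 = 60 transitive triples.
Total triples C(9,3) = 84, so cyclic triples = 84 − 60 = 24.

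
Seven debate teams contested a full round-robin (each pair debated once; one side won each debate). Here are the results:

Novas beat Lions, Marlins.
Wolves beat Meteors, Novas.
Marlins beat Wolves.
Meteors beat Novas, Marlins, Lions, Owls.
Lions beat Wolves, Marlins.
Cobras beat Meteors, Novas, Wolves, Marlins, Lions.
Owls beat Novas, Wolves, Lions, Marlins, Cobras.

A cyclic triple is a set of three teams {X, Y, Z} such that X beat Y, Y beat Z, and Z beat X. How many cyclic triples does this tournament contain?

Win totals: Owls 5, Wolves 2, Lions 2, Cobras 5, Marlins 1, Novas 2, Meteors 4.
A team with w wins dominates both others in C(w,2) triples; summing gives 10 + 1 + 1 + 10 + 0 + 1 + 6 = 29 transitive triples.
Total triples C(7,3) = 35, so cyclic triples = 35 − 29 = 6.

6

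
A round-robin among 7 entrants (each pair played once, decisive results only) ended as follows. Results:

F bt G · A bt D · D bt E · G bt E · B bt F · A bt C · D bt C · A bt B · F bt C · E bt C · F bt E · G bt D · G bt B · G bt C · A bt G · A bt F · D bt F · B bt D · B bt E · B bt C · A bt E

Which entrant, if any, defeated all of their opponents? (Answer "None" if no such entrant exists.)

A has 6 wins out of 6 opponents — a perfect record.

A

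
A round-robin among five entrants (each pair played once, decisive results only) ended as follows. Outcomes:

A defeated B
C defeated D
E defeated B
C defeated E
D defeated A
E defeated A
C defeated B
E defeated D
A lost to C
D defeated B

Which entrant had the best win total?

C

Win totals: A 1, B 0, C 4, D 2, E 3.
C leads with 4 wins (next highest: 3).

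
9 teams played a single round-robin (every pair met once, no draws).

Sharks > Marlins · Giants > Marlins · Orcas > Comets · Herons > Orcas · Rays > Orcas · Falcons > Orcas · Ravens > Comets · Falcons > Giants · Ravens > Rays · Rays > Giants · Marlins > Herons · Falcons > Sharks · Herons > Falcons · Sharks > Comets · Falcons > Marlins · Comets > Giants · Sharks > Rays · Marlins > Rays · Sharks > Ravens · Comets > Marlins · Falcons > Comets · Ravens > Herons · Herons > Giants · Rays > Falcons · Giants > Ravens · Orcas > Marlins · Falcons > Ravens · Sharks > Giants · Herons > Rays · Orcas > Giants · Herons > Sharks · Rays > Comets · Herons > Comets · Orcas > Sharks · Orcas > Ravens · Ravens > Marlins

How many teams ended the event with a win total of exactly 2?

Win totals: Giants 2, Herons 6, Comets 2, Sharks 5, Orcas 5, Marlins 2, Rays 4, Falcons 6, Ravens 4.
Exactly 2: Giants, Comets, Marlins — 3 teams.

3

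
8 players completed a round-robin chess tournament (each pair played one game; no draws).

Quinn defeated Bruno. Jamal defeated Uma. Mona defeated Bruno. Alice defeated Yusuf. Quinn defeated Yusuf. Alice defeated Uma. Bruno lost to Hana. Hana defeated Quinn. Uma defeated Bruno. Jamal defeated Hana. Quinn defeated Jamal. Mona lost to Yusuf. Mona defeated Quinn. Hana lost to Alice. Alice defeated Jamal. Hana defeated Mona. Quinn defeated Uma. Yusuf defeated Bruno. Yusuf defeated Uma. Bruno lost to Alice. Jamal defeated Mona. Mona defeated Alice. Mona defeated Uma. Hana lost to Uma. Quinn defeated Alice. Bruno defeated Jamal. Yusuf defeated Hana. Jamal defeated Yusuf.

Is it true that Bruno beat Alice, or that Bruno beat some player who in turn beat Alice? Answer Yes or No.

No

Bruno did not beat Alice directly.
Bruno beat Jamal, but each of them lost to Alice. No two-step path.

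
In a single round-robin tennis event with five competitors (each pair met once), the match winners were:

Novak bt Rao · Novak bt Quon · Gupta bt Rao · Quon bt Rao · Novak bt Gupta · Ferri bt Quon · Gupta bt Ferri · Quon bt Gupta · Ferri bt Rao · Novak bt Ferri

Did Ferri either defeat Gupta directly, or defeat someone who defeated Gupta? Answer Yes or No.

Yes

Ferri did not beat Gupta directly.
Ferri beat Rao, Quon. Of those, Quon beat Gupta.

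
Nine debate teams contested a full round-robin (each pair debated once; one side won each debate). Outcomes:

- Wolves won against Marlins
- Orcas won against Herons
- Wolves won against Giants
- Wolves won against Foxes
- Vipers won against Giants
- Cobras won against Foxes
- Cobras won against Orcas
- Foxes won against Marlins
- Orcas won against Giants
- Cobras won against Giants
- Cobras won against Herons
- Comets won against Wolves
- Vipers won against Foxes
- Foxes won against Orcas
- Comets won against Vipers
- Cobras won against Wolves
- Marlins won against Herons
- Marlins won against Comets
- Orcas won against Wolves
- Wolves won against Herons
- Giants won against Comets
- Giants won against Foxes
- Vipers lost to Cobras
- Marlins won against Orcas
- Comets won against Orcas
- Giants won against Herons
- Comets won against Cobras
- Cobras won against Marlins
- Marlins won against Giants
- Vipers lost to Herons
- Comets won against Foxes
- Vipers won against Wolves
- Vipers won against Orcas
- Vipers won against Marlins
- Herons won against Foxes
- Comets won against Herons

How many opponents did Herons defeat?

2

Herons' results: beat Vipers, Foxes; lost to Orcas, Comets, Marlins, Cobras, Wolves, Giants.
That is 2 wins.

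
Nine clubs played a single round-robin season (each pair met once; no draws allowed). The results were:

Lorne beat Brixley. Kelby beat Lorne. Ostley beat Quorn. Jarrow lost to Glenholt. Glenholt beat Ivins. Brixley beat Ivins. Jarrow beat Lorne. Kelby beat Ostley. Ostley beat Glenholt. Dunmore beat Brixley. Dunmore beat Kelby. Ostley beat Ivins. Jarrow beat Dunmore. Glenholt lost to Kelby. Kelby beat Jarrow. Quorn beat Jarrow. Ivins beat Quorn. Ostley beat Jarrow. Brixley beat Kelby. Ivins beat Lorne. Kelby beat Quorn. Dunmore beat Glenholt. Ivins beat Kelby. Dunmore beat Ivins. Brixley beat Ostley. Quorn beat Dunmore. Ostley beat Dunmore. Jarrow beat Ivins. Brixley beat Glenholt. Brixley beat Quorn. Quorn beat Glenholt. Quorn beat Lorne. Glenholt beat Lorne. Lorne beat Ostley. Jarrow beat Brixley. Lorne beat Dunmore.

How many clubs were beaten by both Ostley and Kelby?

3

Ostley beat: Dunmore, Glenholt, Jarrow, Quorn, Ivins.
Kelby beat: Ostley, Lorne, Glenholt, Jarrow, Quorn.
Both beat: Glenholt, Jarrow, Quorn — 3.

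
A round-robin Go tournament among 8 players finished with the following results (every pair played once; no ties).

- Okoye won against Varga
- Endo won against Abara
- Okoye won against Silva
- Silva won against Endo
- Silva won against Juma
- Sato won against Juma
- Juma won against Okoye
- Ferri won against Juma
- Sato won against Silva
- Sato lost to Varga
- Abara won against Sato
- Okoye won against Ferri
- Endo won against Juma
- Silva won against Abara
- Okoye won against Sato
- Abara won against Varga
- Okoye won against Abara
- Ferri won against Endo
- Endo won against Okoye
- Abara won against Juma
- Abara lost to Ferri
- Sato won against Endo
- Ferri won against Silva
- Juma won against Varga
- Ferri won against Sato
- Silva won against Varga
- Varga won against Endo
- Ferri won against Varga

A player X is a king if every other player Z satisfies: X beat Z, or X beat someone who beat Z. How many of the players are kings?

Endo reaches everyone (king).
Silva cannot reach Ferri in two steps.
Juma reaches everyone (king).
Varga cannot reach Ferri in two steps.
Abara cannot reach Ferri in two steps.
Okoye reaches everyone (king).
Sato cannot reach Ferri in two steps.
Ferri reaches everyone (king).
Kings: Endo, Juma, Okoye, Ferri — 4.

4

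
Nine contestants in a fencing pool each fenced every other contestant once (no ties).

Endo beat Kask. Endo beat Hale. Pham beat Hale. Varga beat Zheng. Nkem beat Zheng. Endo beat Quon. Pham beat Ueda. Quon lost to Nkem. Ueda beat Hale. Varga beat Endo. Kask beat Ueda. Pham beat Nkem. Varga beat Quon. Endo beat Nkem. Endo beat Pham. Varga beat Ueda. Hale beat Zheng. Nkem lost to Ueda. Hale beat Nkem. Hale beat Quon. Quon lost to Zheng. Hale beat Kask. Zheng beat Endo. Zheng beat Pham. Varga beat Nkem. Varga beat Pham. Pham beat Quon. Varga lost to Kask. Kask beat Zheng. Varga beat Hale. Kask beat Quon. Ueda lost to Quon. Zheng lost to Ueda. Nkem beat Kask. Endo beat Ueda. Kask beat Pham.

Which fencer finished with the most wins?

Win totals: Quon 1, Kask 5, Ueda 3, Nkem 3, Hale 4, Pham 4, Endo 6, Zheng 3, Varga 7.
Varga leads with 7 wins (next highest: 6).

Varga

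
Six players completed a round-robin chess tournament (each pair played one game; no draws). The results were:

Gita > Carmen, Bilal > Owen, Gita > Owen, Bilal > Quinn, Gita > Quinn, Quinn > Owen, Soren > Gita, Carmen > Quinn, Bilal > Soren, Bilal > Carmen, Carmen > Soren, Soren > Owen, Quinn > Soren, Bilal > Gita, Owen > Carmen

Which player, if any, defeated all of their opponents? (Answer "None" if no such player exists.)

Bilal has 5 wins out of 5 opponents — a perfect record.

Bilal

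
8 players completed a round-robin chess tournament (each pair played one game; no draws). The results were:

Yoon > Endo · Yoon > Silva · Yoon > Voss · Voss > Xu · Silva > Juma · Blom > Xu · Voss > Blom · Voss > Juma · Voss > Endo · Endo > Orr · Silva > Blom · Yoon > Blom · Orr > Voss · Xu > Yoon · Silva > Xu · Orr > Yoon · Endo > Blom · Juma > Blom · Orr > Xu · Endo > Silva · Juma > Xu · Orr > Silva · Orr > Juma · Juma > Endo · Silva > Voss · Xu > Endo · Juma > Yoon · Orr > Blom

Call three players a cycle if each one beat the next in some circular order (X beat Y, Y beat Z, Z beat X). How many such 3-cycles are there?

13

Win totals: Silva 4, Yoon 4, Endo 3, Blom 1, Juma 4, Orr 6, Voss 4, Xu 2.
A player with w wins dominates both others in C(w,2) triples; summing gives 6 + 6 + 3 + 0 + 6 + 15 + 6 + 1 = 43 transitive triples.
Total triples C(8,3) = 56, so cyclic triples = 56 − 43 = 13.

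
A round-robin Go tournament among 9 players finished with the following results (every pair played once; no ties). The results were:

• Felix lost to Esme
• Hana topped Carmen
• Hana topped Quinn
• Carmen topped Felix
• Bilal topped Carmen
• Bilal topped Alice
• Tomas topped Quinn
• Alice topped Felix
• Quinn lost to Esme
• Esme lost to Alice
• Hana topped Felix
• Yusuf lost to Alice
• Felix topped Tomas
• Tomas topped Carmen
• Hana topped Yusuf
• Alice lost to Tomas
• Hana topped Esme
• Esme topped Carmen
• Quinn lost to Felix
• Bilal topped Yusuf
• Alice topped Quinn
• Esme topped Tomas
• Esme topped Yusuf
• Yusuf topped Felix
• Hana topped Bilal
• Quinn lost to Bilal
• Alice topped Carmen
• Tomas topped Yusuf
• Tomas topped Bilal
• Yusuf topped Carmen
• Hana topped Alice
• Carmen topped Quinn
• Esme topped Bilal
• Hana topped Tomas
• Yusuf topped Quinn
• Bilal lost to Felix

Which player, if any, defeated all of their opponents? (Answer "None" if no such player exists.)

Hana has 8 wins out of 8 opponents — a perfect record.

Hana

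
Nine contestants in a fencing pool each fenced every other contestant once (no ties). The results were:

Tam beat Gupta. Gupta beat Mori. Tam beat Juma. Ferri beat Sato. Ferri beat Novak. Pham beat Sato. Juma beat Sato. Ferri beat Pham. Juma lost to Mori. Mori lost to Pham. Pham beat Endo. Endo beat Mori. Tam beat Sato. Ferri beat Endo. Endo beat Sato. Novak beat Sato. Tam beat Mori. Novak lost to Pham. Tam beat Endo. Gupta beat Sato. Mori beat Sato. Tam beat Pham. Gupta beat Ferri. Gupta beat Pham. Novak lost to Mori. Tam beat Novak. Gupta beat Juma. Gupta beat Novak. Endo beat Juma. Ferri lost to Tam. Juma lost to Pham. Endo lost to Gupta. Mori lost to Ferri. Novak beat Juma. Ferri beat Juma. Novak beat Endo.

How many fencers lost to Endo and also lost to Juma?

Endo beat: Juma, Sato, Mori.
Juma beat: Sato.
Both beat: Sato — 1.

1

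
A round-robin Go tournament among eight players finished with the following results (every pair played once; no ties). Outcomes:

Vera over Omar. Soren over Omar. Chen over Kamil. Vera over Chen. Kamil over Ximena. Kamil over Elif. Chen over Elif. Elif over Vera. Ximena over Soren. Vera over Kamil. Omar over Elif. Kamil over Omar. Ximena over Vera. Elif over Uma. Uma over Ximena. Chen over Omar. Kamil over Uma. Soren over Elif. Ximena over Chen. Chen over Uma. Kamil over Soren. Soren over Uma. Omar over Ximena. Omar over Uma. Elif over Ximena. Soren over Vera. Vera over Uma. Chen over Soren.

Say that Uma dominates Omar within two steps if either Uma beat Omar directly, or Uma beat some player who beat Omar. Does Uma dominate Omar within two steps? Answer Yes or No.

Uma did not beat Omar directly.
Uma beat Ximena, but each of them lost to Omar. No two-step path.

No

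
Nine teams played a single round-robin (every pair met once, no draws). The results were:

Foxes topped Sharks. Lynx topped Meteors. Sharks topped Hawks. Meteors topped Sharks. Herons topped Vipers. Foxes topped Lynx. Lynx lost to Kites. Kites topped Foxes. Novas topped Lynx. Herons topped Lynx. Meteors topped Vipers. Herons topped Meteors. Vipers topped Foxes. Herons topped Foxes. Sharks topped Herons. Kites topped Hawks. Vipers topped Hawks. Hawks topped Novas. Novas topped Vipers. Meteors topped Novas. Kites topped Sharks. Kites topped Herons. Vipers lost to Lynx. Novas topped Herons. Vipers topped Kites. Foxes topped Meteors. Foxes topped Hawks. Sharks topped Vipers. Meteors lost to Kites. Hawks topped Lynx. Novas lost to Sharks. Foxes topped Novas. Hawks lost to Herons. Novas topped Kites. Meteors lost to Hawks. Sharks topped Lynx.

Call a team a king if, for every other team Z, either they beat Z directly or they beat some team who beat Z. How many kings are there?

Sharks reaches everyone (king).
Foxes reaches everyone (king).
Herons reaches everyone (king).
Vipers reaches everyone (king).
Lynx cannot reach Herons in two steps.
Meteors reaches everyone (king).
Kites reaches everyone (king).
Novas reaches everyone (king).
Hawks cannot reach Foxes in two steps.
Kings: Sharks, Foxes, Herons, Vipers, Meteors, Kites, Novas — 7.

7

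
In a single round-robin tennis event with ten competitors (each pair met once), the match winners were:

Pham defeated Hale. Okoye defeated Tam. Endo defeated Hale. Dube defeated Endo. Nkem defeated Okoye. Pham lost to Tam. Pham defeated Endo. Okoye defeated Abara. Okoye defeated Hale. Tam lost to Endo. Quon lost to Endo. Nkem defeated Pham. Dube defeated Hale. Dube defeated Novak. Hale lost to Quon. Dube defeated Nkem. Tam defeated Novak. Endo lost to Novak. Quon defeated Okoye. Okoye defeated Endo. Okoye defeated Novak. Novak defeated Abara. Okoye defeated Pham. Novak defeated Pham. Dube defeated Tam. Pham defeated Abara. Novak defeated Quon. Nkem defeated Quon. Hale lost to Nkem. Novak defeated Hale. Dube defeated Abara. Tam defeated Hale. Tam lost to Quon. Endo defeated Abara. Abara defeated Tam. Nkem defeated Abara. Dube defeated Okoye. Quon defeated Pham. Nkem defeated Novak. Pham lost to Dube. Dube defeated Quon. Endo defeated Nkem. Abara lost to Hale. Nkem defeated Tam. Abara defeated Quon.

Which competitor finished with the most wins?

Win totals: Tam 3, Dube 9, Endo 5, Pham 3, Novak 5, Hale 1, Abara 2, Nkem 7, Quon 4, Okoye 6.
Dube leads with 9 wins (next highest: 7).

Dube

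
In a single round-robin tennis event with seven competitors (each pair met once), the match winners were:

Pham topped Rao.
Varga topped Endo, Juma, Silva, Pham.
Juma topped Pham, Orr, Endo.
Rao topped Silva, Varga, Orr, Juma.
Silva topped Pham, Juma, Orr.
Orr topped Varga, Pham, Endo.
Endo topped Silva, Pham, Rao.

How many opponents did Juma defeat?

3

Juma's results: beat Orr, Pham, Endo; lost to Silva, Rao, Varga.
That is 3 wins.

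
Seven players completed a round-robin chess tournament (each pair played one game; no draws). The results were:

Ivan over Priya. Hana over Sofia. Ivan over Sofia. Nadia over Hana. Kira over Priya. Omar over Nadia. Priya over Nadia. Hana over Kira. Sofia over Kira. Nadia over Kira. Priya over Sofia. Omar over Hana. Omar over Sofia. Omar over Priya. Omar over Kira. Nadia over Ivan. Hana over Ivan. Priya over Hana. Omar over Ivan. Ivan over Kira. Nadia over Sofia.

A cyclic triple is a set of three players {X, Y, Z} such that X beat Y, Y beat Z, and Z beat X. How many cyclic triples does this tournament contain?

5

Win totals: Hana 3, Omar 6, Ivan 3, Nadia 4, Priya 3, Kira 1, Sofia 1.
A player with w wins dominates both others in C(w,2) triples; summing gives 3 + 15 + 3 + 6 + 3 + 0 + 0 = 30 transitive triples.
Total triples C(7,3) = 35, so cyclic triples = 35 − 30 = 5.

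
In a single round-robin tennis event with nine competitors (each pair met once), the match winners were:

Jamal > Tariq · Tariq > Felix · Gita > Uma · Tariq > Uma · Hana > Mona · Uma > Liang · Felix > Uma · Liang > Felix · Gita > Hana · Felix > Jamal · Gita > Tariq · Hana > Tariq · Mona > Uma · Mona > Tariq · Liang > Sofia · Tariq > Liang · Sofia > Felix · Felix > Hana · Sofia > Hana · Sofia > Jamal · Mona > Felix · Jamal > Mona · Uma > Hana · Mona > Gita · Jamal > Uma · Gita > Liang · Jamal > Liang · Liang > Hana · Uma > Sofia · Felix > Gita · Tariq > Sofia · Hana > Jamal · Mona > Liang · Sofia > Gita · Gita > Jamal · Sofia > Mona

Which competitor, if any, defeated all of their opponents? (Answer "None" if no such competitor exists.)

Highest win total is Sofia with 5 (out of 8 possible).
Sofia lost to Tariq, Liang, Uma, so no competitor went undefeated.

None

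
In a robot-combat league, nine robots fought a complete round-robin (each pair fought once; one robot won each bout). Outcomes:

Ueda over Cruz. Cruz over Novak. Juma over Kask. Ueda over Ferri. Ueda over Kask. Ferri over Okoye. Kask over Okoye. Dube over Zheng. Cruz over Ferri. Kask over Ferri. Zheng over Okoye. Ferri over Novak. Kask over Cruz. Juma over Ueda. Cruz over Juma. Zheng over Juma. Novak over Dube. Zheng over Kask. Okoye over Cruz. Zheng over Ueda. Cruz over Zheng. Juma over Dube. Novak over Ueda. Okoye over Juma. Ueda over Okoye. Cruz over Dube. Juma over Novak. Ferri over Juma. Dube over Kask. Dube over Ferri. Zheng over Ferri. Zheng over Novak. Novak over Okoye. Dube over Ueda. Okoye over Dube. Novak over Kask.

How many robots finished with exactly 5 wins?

Win totals: Ueda 4, Okoye 3, Novak 4, Ferri 3, Cruz 5, Juma 4, Kask 3, Dube 4, Zheng 6.
Exactly 5: Cruz — 1 robot.

1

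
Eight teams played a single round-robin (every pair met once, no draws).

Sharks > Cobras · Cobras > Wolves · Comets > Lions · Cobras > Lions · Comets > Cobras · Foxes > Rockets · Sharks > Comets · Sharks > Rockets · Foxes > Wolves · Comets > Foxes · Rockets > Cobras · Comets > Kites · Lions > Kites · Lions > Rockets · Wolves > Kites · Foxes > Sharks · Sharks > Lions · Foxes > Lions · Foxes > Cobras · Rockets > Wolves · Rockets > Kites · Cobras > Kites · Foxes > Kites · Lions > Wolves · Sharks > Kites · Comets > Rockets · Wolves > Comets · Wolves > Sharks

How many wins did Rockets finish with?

3

Rockets' results: beat Kites, Cobras, Wolves; lost to Foxes, Sharks, Comets, Lions.
That is 3 wins.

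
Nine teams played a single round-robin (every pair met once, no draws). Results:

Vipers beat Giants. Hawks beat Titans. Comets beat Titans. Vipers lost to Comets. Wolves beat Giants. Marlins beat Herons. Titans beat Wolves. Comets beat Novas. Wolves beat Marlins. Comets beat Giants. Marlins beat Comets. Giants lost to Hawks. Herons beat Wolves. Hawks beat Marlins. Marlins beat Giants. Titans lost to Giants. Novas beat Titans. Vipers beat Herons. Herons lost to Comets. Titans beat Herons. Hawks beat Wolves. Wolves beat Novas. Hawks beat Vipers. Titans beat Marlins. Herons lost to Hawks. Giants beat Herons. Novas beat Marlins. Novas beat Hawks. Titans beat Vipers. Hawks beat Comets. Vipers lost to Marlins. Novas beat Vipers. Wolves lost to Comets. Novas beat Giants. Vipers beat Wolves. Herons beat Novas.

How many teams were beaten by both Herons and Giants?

Herons beat: Wolves, Novas.
Giants beat: Herons, Titans.
No one was beaten by both.

0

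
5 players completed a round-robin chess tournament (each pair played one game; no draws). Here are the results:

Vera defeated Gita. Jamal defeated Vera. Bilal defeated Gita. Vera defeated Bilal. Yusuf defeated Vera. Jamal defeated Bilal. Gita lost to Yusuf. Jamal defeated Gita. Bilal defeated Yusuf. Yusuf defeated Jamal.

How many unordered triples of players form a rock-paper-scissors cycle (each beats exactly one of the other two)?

Win totals: Bilal 2, Vera 2, Jamal 3, Yusuf 3, Gita 0.
A player with w wins dominates both others in C(w,2) triples; summing gives 1 + 1 + 3 + 3 + 0 = 8 transitive triples.
Total triples C(5,3) = 10, so cyclic triples = 10 − 8 = 2.

2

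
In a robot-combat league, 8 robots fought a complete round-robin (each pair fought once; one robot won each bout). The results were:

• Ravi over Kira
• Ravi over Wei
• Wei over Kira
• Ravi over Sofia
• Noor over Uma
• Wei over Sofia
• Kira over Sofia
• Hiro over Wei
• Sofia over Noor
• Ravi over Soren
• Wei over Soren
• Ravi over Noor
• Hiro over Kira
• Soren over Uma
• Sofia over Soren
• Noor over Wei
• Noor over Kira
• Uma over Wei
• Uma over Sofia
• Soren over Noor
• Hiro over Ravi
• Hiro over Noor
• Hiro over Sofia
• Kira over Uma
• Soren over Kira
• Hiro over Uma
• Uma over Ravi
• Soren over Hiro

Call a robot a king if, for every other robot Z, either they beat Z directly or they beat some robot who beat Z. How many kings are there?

3

Uma cannot reach Hiro in two steps.
Soren reaches everyone (king).
Wei cannot reach Ravi in two steps.
Hiro reaches everyone (king).
Ravi reaches everyone (king).
Sofia cannot reach Ravi in two steps.
Kira cannot reach Hiro in two steps.
Noor cannot reach Hiro in two steps.
Kings: Soren, Hiro, Ravi — 3.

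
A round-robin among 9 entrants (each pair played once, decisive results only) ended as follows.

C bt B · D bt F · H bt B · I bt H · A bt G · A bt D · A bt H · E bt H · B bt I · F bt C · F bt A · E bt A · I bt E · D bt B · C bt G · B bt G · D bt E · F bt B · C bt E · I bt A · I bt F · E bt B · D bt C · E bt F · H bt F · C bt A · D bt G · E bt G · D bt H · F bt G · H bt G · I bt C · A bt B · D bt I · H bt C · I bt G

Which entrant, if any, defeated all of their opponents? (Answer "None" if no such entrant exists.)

None

Highest win total is D with 7 (out of 8 possible).
D lost to A, so no entrant went undefeated.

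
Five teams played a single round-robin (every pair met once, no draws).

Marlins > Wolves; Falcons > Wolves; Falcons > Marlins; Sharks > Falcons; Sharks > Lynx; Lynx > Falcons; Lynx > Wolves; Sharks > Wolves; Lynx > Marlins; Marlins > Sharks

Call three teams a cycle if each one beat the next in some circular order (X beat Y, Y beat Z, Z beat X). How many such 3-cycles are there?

Win totals: Wolves 0, Marlins 2, Lynx 3, Sharks 3, Falcons 2.
A team with w wins dominates both others in C(w,2) triples; summing gives 0 + 1 + 3 + 3 + 1 = 8 transitive triples.
Total triples C(5,3) = 10, so cyclic triples = 10 − 8 = 2.

2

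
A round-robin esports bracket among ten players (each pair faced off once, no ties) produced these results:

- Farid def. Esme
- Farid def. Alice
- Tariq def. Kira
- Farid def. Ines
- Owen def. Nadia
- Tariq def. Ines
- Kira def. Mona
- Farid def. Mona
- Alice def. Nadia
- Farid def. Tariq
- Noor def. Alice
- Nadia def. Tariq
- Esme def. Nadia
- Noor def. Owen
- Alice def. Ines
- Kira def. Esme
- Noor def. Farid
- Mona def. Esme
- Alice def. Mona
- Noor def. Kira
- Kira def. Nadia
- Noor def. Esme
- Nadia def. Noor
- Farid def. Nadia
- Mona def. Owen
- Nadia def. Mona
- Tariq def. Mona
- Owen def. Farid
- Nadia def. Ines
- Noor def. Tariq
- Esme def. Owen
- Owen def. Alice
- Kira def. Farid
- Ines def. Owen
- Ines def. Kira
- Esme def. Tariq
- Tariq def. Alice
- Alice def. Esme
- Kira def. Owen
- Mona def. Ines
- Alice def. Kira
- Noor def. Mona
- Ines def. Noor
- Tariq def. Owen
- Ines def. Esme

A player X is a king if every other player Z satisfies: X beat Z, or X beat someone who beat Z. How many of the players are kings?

Owen reaches everyone (king).
Kira reaches everyone (king).
Mona reaches everyone (king).
Tariq reaches everyone (king).
Farid reaches everyone (king).
Esme reaches everyone (king).
Noor reaches everyone (king).
Nadia reaches everyone (king).
Ines reaches everyone (king).
Alice reaches everyone (king).
Kings: Owen, Kira, Mona, Tariq, Farid, Esme, Noor, Nadia, Ines, Alice — 10.

10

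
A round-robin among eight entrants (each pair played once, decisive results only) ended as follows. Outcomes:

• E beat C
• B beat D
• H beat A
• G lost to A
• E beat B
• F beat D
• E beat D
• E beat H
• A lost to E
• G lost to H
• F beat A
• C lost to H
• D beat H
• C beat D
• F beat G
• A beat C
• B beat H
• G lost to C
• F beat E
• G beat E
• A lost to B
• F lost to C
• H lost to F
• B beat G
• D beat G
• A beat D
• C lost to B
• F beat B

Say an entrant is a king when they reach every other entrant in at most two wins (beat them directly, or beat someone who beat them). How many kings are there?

4

A cannot reach B in two steps.
B reaches everyone (king).
C reaches everyone (king).
D cannot reach B, F in two steps.
E reaches everyone (king).
F reaches everyone (king).
G cannot reach F in two steps.
H cannot reach B in two steps.
Kings: B, C, E, F — 4.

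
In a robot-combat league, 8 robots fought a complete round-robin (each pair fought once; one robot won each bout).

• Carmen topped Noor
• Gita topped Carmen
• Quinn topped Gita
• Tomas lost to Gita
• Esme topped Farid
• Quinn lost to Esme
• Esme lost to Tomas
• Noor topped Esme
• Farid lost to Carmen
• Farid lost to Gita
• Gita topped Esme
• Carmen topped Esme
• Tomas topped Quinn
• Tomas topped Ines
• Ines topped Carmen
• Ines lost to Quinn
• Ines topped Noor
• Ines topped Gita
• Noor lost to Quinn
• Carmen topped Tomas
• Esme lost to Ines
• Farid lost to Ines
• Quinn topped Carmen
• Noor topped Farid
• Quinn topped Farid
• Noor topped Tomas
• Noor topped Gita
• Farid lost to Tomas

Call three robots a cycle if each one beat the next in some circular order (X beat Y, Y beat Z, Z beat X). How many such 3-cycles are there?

Win totals: Carmen 4, Quinn 5, Tomas 4, Ines 5, Noor 4, Gita 4, Esme 2, Farid 0.
A robot with w wins dominates both others in C(w,2) triples; summing gives 6 + 10 + 6 + 10 + 6 + 6 + 1 + 0 = 45 transitive triples.
Total triples C(8,3) = 56, so cyclic triples = 56 − 45 = 11.

11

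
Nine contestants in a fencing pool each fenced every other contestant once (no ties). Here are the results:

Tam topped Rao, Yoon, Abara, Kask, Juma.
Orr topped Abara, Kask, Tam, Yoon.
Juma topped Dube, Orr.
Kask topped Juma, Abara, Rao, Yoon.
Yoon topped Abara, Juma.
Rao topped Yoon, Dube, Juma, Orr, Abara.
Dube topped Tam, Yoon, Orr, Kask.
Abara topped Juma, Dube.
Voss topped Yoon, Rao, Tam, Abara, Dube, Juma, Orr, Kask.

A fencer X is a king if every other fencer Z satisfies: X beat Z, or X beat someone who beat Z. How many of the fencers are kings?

Dube cannot reach Voss in two steps.
Yoon cannot reach Tam, Kask, Voss, Rao in two steps.
Orr cannot reach Voss in two steps.
Tam cannot reach Voss in two steps.
Abara cannot reach Voss, Rao in two steps.
Kask cannot reach Tam, Voss in two steps.
Voss reaches everyone (king).
Rao cannot reach Voss in two steps.
Juma cannot reach Voss, Rao in two steps.
Kings: Voss — 1.

1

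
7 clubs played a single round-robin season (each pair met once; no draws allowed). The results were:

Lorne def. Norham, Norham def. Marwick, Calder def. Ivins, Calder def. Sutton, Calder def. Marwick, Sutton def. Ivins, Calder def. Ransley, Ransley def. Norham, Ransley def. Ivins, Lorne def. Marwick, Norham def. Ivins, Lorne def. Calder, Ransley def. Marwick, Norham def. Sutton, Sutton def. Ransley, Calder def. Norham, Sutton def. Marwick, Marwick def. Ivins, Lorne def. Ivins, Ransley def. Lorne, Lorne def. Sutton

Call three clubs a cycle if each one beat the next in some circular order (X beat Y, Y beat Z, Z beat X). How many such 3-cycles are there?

3

Win totals: Ransley 4, Marwick 1, Ivins 0, Norham 3, Sutton 3, Lorne 5, Calder 5.
A club with w wins dominates both others in C(w,2) triples; summing gives 6 + 0 + 0 + 3 + 3 + 10 + 10 = 32 transitive triples.
Total triples C(7,3) = 35, so cyclic triples = 35 − 32 = 3.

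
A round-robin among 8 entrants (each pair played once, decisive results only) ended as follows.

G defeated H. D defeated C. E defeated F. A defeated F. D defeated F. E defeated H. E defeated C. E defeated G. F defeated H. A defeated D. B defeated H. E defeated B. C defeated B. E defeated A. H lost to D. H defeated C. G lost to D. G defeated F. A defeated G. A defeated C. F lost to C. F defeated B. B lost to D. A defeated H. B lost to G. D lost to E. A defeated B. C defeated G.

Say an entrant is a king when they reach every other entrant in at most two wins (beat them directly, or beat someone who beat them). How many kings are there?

1

A cannot reach E in two steps.
B cannot reach A, D, E, F, G in two steps.
C cannot reach A, D, E in two steps.
D cannot reach A, E in two steps.
E reaches everyone (king).
F cannot reach A, D, E, G in two steps.
G cannot reach A, D, E in two steps.
H cannot reach A, D, E in two steps.
Kings: E — 1.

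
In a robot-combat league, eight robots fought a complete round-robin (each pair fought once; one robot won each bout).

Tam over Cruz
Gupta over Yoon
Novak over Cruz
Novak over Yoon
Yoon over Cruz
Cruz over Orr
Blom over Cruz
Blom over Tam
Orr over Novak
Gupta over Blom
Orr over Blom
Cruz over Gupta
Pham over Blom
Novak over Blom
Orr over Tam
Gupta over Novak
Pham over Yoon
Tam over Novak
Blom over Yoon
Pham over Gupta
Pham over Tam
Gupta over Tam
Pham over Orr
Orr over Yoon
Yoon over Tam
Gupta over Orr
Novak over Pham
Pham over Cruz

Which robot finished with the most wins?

Pham

Win totals: Novak 4, Yoon 2, Gupta 5, Pham 6, Cruz 2, Tam 2, Orr 4, Blom 3.
Pham leads with 6 wins (next highest: 5).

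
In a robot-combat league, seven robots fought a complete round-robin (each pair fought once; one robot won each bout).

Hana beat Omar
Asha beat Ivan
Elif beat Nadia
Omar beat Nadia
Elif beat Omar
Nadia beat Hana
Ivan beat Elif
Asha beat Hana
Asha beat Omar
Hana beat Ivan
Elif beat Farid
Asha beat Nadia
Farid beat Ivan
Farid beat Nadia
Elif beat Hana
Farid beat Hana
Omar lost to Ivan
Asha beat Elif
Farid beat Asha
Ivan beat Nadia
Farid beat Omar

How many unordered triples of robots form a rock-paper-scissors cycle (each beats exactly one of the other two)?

Win totals: Ivan 3, Nadia 1, Farid 5, Elif 4, Asha 5, Hana 2, Omar 1.
A robot with w wins dominates both others in C(w,2) triples; summing gives 3 + 0 + 10 + 6 + 10 + 1 + 0 = 30 transitive triples.
Total triples C(7,3) = 35, so cyclic triples = 35 − 30 = 5.

5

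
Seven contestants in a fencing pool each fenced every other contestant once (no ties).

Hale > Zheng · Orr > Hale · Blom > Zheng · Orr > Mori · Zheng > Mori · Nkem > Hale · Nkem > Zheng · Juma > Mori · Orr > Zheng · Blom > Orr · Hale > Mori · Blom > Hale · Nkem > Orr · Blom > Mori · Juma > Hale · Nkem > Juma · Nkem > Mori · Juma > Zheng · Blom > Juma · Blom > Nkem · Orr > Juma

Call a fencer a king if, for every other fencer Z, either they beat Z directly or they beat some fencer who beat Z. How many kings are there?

1

Zheng cannot reach Nkem, Hale, Blom, Juma, Orr in two steps.
Nkem cannot reach Blom in two steps.
Hale cannot reach Nkem, Blom, Juma, Orr in two steps.
Mori cannot reach Zheng, Nkem, Hale, Blom, Juma, Orr in two steps.
Blom reaches everyone (king).
Juma cannot reach Nkem, Blom, Orr in two steps.
Orr cannot reach Nkem, Blom in two steps.
Kings: Blom — 1.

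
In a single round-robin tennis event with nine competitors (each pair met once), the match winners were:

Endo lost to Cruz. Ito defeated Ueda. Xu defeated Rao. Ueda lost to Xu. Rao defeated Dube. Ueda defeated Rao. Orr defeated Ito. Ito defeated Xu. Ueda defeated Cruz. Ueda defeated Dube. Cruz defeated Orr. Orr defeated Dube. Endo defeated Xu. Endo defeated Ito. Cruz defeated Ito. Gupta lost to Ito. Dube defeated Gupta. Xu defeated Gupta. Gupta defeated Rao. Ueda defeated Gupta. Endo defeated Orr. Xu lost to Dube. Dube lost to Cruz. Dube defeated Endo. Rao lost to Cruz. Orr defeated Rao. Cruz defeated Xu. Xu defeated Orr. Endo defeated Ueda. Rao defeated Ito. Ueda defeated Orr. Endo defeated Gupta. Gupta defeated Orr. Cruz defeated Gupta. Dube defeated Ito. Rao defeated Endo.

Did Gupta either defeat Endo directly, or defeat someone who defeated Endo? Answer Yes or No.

Gupta did not beat Endo directly.
Gupta beat Orr, Rao. Of those, Rao beat Endo.

Yes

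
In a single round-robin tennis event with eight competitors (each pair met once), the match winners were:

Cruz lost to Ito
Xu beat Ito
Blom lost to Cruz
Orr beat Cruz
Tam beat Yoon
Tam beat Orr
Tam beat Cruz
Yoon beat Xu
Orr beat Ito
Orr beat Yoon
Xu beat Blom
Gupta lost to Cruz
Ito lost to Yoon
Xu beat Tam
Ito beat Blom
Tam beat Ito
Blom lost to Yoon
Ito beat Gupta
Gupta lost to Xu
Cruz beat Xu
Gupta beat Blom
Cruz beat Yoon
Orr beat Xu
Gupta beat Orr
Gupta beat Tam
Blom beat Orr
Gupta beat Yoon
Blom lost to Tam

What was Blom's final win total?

Blom's results: beat Orr; lost to Ito, Cruz, Tam, Xu, Yoon, Gupta.
That is 1 win.

1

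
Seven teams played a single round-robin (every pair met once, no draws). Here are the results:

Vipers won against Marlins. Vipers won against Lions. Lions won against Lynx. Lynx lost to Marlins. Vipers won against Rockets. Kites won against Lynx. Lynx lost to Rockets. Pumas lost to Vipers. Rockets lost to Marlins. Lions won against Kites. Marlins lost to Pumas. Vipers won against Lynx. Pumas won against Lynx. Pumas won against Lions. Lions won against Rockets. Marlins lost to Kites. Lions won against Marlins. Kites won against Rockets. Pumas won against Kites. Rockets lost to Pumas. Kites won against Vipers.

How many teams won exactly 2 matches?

1

Win totals: Rockets 1, Lions 4, Lynx 0, Vipers 5, Pumas 5, Marlins 2, Kites 4.
Exactly 2: Marlins — 1 team.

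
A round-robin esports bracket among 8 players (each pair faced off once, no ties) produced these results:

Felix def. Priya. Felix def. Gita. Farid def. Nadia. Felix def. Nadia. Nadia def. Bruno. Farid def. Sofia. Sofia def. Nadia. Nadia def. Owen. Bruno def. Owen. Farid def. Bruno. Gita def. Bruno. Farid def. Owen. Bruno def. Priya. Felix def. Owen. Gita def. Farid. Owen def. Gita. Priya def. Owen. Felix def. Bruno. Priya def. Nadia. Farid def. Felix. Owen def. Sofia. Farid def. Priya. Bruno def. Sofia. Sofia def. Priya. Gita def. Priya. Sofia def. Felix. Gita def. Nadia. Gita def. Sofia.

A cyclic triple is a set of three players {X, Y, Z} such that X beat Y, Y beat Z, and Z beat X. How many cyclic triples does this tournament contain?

12

Win totals: Gita 5, Owen 2, Bruno 3, Felix 5, Farid 6, Nadia 2, Priya 2, Sofia 3.
A player with w wins dominates both others in C(w,2) triples; summing gives 10 + 1 + 3 + 10 + 15 + 1 + 1 + 3 = 44 transitive triples.
Total triples C(8,3) = 56, so cyclic triples = 56 − 44 = 12.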